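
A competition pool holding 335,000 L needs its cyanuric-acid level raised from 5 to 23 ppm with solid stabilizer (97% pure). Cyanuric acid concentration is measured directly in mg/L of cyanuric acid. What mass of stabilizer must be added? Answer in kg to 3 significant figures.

CYA to add: (23 − 5) = 18 mg/L × 335,000 L = 6030 g cyanuric acid.
At 97% purity: 6030 / 0.97 = 6216 g product.

6.22 kg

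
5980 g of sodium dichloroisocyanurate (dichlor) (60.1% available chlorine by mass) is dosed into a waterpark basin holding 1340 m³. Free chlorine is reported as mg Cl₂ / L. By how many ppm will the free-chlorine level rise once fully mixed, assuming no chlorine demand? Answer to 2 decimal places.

2.68 ppm

Volume: 1340 m³ = 1,340,000 L.
Available chlorine delivered: 5980 g × 0.601 = 3594 g as Cl₂.
Concentration rise: 3594 g / 1,340,000 L = 2.682 mg/L = 2.68 ppm.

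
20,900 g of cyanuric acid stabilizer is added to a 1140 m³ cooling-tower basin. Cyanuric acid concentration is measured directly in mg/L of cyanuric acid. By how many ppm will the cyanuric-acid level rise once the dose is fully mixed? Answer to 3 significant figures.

18.3 ppm

Volume: 1140 m³ = 1,140,000 L.
Rise: 20,900 g / 1,140,000 L × 1000 = 18.33 mg/L.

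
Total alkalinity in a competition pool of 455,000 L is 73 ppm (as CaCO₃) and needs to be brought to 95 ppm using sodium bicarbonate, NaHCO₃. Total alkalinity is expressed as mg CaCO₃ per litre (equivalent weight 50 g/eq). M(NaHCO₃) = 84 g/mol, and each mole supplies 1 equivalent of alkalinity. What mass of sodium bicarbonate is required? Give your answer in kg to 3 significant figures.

16.8 kg

Alkalinity to add: (95 − 73) = 22 mg/L as CaCO₃ × 455,000 L = 10,010 g as CaCO₃.
Equivalents: 10,010 g ÷ 50 g/eq = 200.2 eq.
NaHCO₃ supplies 1 eq per mole → 200.2 mol.
Mass: 200.2 mol × 84 g/mol = 16,820 g.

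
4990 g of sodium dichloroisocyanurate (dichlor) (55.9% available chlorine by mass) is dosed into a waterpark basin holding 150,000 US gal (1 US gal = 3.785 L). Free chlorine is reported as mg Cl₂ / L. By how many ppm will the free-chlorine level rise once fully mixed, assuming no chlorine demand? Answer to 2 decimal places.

4.91 ppm

Volume: 150,000 US gal × 3.785 L/gal = 567,750 L.
Available chlorine delivered: 4990 g × 0.559 = 2789 g as Cl₂.
Concentration rise: 2789 g / 567,750 L = 4.913 mg/L = 4.91 ppm.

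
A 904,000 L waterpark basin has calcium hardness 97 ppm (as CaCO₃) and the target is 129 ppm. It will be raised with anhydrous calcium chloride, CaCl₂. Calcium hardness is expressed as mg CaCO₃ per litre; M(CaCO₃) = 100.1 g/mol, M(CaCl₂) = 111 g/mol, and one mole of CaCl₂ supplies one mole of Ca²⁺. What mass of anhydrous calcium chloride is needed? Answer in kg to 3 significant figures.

32.1 kg

Hardness to add: (129 − 97) = 32 mg/L as CaCO₃ × 904,000 L = 28,930 g as CaCO₃.
Moles of Ca²⁺ (1 mol Ca²⁺ ≡ 1 mol CaCO₃): 28,930 / 100.1 g/mol = 289 mol.
Mass of CaCl₂: 289 × 111 = 32,080 g.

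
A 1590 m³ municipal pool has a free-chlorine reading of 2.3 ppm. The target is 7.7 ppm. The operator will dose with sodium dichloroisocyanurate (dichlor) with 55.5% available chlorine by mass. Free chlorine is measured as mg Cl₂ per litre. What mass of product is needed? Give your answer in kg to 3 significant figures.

15.5 kg

Volume: 1590 m³ = 1,590,000 L.
Chlorine deficit: 7.7 − 2.3 = 5.4 ppm = 5.4 mg/L as Cl₂.
Cl₂ equivalent needed: 5.4 mg/L × 1,590,000 L = 8,586,000 mg = 8586 g.
Product at 55.5% available chlorine: 8586 / 0.555 = 15,470 g.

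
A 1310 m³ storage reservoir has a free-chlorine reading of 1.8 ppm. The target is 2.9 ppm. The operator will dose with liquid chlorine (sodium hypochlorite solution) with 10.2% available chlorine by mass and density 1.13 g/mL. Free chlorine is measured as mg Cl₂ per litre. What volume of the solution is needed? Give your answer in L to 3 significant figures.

Volume: 1310 m³ = 1,310,000 L.
Chlorine deficit: 2.9 − 1.8 = 1.1 ppm = 1.1 mg/L as Cl₂.
Cl₂ equivalent needed: 1.1 mg/L × 1,310,000 L = 1,441,000 mg = 1441 g.
Product at 10.2% available chlorine: 1441 / 0.102 = 14,130 g.
Volume at density 1.13 g/mL: 14,130 g ÷ 1.13 g/mL = 12,500 mL.

12.5 L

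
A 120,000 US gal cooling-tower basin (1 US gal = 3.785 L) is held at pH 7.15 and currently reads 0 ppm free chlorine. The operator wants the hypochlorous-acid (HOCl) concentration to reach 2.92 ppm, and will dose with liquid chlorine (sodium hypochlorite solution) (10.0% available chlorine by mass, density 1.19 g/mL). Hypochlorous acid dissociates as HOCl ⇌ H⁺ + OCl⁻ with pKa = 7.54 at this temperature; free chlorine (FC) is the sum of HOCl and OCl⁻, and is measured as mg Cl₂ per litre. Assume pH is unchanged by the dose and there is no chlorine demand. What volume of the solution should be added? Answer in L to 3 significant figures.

15.7 L

Volume: 120,000 US gal × 3.785 L/gal = 454,200 L.
[OCl⁻]/[HOCl] = 10^(pH − pKa) = 10^(7.15 − 7.54) = 0.4074; fraction as HOCl = 1/(1 + 0.4074) = 0.7105.
Free chlorine required for 2.92 ppm HOCl: 2.92 / 0.7105 = 4.11 ppm.
FC to add: 4.11 − 0 = 4.11 mg/L as Cl₂.
Cl₂ equivalent: 4.11 mg/L × 454,200 L = 1867 g.
Product at 10.0% available Cl: 1867 / 0.1 = 18,670 g.
Volume: 18,670 g ÷ 1.19 g/mL = 15,690 mL.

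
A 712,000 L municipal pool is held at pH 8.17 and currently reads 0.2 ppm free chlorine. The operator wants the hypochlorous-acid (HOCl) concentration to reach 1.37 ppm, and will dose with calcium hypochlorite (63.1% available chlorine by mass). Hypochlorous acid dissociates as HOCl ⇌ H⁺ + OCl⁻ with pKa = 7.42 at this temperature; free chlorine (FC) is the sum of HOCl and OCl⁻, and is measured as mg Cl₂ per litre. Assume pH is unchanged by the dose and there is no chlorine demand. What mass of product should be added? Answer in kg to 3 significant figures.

[OCl⁻]/[HOCl] = 10^(pH − pKa) = 10^(8.17 − 7.42) = 5.623; fraction as HOCl = 1/(1 + 5.623) = 0.151.
Free chlorine required for 1.37 ppm HOCl: 1.37 / 0.151 = 9.074 ppm.
FC to add: 9.074 − 0.2 = 8.874 mg/L as Cl₂.
Cl₂ equivalent: 8.874 mg/L × 712,000 L = 6318 g.
Product at 63.1% available Cl: 6318 / 0.631 = 10,010 g.

10.0 kg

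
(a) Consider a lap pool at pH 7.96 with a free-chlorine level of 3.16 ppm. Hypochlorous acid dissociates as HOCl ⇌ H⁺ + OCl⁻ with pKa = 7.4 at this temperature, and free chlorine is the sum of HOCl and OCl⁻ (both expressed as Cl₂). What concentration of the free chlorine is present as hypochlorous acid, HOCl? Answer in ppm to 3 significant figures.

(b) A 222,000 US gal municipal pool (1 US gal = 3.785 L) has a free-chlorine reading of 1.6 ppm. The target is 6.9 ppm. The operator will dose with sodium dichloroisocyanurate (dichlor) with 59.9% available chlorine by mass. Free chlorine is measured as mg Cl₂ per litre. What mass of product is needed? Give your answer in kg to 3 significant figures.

(a) [OCl⁻]/[HOCl] = 10^(pH − pKa) = 10^(7.96 − 7.4) = 10^0.56 = 3.631.
(a) Fraction as HOCl = 1 / (1 + 3.631) = 0.2159.
(a) HOCl = 0.2159 × 3.16 ppm = 0.6824 ppm.

(b) Volume: 222,000 US gal × 3.785 L/gal = 840,270 L.
(b) Chlorine deficit: 6.9 − 1.6 = 5.3 ppm = 5.3 mg/L as Cl₂.
(b) Cl₂ equivalent needed: 5.3 mg/L × 840,270 L = 4,453,000 mg = 4453 g.
(b) Product at 59.9% available chlorine: 4453 / 0.599 = 7435 g.

(a) 0.682 ppm; (b) 7.43 kg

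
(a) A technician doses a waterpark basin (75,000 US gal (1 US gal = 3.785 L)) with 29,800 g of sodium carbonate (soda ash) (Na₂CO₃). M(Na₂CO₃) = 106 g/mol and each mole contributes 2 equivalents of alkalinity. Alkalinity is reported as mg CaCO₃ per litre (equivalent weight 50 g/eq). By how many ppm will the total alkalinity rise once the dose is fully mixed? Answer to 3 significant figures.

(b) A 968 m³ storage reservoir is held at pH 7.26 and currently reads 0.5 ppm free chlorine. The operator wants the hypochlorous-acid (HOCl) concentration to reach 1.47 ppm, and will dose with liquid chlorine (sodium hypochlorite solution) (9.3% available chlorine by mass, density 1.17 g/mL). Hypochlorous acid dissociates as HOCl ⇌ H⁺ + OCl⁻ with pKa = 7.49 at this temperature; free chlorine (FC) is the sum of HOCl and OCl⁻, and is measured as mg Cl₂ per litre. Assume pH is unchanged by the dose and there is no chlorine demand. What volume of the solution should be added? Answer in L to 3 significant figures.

(a) 99.0 ppm; (b) 16.3 L

(a) Volume: 75,000 US gal × 3.785 L/gal = 283,875 L.
(a) Moles of Na₂CO₃: 29,800 g ÷ 106 g/mol = 281.1 mol → 562.3 eq of alkalinity.
(a) As CaCO₃: 562.3 eq × 50 g/eq = 28,110 g.
(a) Rise: 28,110 g / 283,875 L × 1000 = 99.03 mg/L.

(b) Volume: 968 m³ = 968,000 L.
(b) [OCl⁻]/[HOCl] = 10^(pH − pKa) = 10^(7.26 − 7.49) = 0.5888; fraction as HOCl = 1/(1 + 0.5888) = 0.6294.
(b) Free chlorine required for 1.47 ppm HOCl: 1.47 / 0.6294 = 2.336 ppm.
(b) FC to add: 2.336 − 0.5 = 1.836 mg/L as Cl₂.
(b) Cl₂ equivalent: 1.836 mg/L × 968,000 L = 1777 g.
(b) Product at 9.3% available Cl: 1777 / 0.093 = 19,110 g.
(b) Volume: 19,110 g ÷ 1.17 g/mL = 16,330 mL.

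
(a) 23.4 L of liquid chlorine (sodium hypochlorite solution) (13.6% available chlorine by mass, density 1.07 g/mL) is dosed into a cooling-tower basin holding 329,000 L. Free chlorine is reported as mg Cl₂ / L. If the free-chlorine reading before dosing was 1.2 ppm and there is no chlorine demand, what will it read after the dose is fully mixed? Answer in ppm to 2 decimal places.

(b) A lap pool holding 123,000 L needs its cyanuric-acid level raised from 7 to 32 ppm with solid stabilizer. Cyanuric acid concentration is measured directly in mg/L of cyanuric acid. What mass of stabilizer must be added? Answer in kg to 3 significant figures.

(a) Mass of solution: 23.4 L × 1000 mL/L × 1.07 g/mL = 25,040 g.
(a) Available chlorine delivered: 25,040 g × 0.136 = 3405 g as Cl₂.
(a) Concentration rise: 3405 g / 329,000 L = 10.35 mg/L = 10.35 ppm.
(a) Final FC: 1.2 + 10.35 = 11.55 ppm.

(b) CYA to add: (32 − 7) = 25 mg/L × 123,000 L = 3075 g cyanuric acid.

(a) 11.55 ppm; (b) 3.08 kg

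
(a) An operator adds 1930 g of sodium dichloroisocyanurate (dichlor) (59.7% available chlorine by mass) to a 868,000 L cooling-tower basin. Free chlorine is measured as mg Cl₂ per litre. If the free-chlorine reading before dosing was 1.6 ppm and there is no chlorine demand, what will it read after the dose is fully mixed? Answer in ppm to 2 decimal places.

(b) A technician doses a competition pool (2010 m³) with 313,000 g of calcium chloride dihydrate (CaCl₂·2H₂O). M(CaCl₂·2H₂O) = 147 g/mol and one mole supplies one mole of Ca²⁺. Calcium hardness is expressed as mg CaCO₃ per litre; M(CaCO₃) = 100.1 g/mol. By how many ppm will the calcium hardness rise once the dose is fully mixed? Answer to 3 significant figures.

(a) 2.93 ppm; (b) 106 ppm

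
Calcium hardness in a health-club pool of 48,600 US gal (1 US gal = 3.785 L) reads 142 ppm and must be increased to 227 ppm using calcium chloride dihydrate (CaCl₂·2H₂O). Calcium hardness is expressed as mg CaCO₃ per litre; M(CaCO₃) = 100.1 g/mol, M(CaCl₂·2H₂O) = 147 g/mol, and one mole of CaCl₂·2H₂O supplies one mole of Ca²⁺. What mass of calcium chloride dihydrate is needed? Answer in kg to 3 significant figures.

23.0 kg

Volume: 48,600 US gal × 3.785 L/gal = 183,951 L.
Hardness to add: (227 − 142) = 85 mg/L as CaCO₃ × 183,951 L = 15,640 g as CaCO₃.
Moles of Ca²⁺ (1 mol Ca²⁺ ≡ 1 mol CaCO₃): 15,640 / 100.1 g/mol = 156.2 mol.
Mass of CaCl₂·2H₂O: 156.2 × 147 = 22,960 g.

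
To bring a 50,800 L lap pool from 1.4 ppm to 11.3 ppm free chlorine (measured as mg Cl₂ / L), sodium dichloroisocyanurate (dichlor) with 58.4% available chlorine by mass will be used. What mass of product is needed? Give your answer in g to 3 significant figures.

861 g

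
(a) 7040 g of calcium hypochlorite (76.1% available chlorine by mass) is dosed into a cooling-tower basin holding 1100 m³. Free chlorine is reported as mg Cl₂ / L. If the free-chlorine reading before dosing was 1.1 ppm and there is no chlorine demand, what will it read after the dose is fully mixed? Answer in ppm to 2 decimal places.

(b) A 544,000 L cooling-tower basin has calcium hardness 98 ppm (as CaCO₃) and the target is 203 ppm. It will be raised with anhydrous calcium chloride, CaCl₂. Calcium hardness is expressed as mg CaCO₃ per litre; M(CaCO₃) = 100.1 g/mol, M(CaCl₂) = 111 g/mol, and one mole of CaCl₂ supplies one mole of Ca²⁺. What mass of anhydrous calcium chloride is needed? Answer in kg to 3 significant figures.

(a) 5.97 ppm; (b) 63.3 kg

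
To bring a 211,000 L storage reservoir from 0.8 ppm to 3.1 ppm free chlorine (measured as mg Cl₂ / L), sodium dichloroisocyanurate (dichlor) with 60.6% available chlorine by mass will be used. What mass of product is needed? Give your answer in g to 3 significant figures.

801 g

Chlorine deficit: 3.1 − 0.8 = 2.3 ppm = 2.3 mg/L as Cl₂.
Cl₂ equivalent needed: 2.3 mg/L × 211,000 L = 485,300 mg = 485.3 g.
Product at 60.6% available chlorine: 485.3 / 0.606 = 800.8 g.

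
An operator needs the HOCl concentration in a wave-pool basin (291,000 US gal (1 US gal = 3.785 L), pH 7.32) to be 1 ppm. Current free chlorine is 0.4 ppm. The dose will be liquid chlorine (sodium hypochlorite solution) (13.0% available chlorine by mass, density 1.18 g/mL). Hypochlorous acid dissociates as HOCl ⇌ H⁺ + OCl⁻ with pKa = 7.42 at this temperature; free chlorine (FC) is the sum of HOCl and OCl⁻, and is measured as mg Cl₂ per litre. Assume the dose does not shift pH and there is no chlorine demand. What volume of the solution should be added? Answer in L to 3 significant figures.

10.0 L

Volume: 291,000 US gal × 3.785 L/gal = 1,101,435 L.
[OCl⁻]/[HOCl] = 10^(pH − pKa) = 10^(7.32 − 7.42) = 0.7943; fraction as HOCl = 1/(1 + 0.7943) = 0.5573.
Free chlorine required for 1 ppm HOCl: 1 / 0.5573 = 1.794 ppm.
FC to add: 1.794 − 0.4 = 1.394 mg/L as Cl₂.
Cl₂ equivalent: 1.394 mg/L × 1,101,435 L = 1536 g.
Product at 13.0% available Cl: 1536 / 0.13 = 11,810 g.
Volume: 11,810 g ÷ 1.18 g/mL = 10,010 mL.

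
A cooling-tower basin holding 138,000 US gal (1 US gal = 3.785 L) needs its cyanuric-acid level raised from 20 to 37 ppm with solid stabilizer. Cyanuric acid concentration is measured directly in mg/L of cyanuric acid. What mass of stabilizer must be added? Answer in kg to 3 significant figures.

8.88 kg

Volume: 138,000 US gal × 3.785 L/gal = 522,330 L.
CYA to add: (37 − 20) = 17 mg/L × 522,330 L = 8880 g cyanuric acid.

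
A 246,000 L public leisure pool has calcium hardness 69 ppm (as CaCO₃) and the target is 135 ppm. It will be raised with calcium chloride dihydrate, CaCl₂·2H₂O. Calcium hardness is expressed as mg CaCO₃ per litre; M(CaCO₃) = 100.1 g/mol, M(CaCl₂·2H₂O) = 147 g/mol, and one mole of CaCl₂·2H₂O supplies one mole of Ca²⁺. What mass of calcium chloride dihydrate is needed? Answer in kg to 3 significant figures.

23.8 kg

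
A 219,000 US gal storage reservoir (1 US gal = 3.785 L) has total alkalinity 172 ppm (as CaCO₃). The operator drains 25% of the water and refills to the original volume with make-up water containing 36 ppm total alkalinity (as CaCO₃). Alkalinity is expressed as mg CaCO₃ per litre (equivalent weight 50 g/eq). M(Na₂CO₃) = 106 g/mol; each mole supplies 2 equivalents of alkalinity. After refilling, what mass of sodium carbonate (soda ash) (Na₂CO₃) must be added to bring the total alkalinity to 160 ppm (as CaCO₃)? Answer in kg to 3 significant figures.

19.3 kg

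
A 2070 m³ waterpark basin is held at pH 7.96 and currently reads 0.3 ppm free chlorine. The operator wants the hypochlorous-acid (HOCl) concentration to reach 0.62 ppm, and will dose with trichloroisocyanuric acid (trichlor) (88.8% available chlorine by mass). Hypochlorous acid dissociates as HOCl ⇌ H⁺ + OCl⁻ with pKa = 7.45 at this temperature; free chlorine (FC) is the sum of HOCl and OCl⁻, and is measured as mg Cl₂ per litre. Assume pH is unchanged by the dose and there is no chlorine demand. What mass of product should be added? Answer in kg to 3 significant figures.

5.42 kg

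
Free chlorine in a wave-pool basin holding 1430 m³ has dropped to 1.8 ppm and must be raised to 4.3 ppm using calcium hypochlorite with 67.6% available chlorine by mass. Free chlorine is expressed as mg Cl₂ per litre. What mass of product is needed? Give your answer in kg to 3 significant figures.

5.29 kg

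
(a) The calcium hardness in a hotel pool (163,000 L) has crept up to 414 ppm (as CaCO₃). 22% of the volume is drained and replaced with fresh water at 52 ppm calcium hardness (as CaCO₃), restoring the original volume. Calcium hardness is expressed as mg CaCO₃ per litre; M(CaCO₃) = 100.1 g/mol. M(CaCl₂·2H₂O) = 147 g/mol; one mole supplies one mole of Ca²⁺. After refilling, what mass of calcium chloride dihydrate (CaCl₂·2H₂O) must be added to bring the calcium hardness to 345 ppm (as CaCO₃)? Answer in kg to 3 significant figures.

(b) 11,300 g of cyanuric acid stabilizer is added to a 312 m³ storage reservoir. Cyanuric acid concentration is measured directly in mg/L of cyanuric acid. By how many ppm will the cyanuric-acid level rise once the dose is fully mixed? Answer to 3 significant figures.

(a) 2.55 kg; (b) 36.2 ppm

(a) After draining 22% and refilling: 414 × 0.78 + 52 × 0.22 = 334.36 ppm.
(a) Deficit to target: 345 − 334.36 = 10.64 mg/L.
(a) As CaCO₃: 10.64 mg/L × 163,000 L = 1734 g; ÷ 100.1 = 17.33 mol Ca²⁺.
(a) Mass: 17.33 × 147 = 2547 g.

(b) Volume: 312 m³ = 312,000 L.
(b) Rise: 11,300 g / 312,000 L × 1000 = 36.22 mg/L.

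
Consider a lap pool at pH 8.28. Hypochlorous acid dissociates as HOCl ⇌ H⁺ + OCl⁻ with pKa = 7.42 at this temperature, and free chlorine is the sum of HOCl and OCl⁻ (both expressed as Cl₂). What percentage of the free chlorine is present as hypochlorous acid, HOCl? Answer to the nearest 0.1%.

[OCl⁻]/[HOCl] = 10^(pH − pKa) = 10^(8.28 − 7.42) = 10^0.86 = 7.244.
Fraction as HOCl = 1 / (1 + 7.244) = 0.1213.

12.1%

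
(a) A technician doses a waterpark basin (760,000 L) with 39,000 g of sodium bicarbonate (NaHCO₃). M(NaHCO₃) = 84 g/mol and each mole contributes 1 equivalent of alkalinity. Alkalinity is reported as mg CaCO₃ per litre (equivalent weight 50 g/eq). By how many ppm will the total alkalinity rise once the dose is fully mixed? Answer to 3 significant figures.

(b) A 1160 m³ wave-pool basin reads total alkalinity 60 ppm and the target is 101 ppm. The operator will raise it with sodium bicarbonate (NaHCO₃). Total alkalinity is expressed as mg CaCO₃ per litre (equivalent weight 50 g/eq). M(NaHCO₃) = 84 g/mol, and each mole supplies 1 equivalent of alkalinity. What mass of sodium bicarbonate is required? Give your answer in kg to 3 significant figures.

(a) Moles of NaHCO₃: 39,000 g ÷ 84 g/mol = 464.3 mol → 464.3 eq of alkalinity.
(a) As CaCO₃: 464.3 eq × 50 g/eq = 23,210 g.
(a) Rise: 23,210 g / 760,000 L × 1000 = 30.55 mg/L.

(b) Volume: 1160 m³ = 1,160,000 L.
(b) Alkalinity to add: (101 − 60) = 41 mg/L as CaCO₃ × 1,160,000 L = 47,560 g as CaCO₃.
(b) Equivalents: 47,560 g ÷ 50 g/eq = 951.2 eq.
(b) NaHCO₃ supplies 1 eq per mole → 951.2 mol.
(b) Mass: 951.2 mol × 84 g/mol = 79,900 g.

(a) 30.5 ppm; (b) 79.9 kg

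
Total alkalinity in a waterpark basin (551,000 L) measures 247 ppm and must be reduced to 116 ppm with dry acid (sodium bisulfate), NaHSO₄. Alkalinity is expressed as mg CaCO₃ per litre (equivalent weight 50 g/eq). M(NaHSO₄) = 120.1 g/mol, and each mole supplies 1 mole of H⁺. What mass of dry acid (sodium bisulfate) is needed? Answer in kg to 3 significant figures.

173 kg

Alkalinity to neutralize: (247 − 116) = 131 mg/L as CaCO₃ × 551,000 L = 72,180 g as CaCO₃.
Equivalents of H⁺ required: 72,180 ÷ 50 g/eq = 1444 eq = 1444 mol NaHSO₄.
Mass of NaHSO₄: 1444 × 120.1 = 173,400 g.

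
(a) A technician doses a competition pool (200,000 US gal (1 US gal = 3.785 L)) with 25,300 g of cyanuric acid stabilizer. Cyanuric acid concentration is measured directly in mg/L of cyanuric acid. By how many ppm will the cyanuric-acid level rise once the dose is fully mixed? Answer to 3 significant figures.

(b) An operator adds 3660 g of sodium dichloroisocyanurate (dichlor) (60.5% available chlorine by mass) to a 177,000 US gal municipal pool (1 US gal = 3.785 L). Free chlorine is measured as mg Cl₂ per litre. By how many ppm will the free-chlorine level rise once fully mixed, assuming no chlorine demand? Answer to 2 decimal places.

(a) Volume: 200,000 US gal × 3.785 L/gal = 757,000 L.
(a) Rise: 25,300 g / 757,000 L × 1000 = 33.42 mg/L.

(b) Volume: 177,000 US gal × 3.785 L/gal = 669,945 L.
(b) Available chlorine delivered: 3660 g × 0.605 = 2214 g as Cl₂.
(b) Concentration rise: 2214 g / 669,945 L = 3.305 mg/L = 3.31 ppm.

(a) 33.4 ppm; (b) 3.31 ppm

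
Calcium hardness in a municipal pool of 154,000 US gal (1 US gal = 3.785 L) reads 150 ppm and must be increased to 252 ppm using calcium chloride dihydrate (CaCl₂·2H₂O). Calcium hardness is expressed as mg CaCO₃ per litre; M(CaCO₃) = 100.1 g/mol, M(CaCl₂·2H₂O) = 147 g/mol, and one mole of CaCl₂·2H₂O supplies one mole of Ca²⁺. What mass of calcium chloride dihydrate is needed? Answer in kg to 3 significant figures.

Volume: 154,000 US gal × 3.785 L/gal = 582,890 L.
Hardness to add: (252 − 150) = 102 mg/L as CaCO₃ × 582,890 L = 59,450 g as CaCO₃.
Moles of Ca²⁺ (1 mol Ca²⁺ ≡ 1 mol CaCO₃): 59,450 / 100.1 g/mol = 594 mol.
Mass of CaCl₂·2H₂O: 594 × 147 = 87,310 g.

87.3 kg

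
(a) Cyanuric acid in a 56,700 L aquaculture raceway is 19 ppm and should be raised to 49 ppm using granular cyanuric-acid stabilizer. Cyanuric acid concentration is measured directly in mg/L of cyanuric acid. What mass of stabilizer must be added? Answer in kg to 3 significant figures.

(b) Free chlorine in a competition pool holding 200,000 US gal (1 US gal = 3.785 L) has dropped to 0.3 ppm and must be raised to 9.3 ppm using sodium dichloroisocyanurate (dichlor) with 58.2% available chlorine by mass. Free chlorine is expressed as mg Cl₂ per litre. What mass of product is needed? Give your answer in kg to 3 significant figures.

(a) CYA to add: (49 − 19) = 30 mg/L × 56,700 L = 1701 g cyanuric acid.

(b) Volume: 200,000 US gal × 3.785 L/gal = 757,000 L.
(b) Chlorine deficit: 9.3 − 0.3 = 9 ppm = 9 mg/L as Cl₂.
(b) Cl₂ equivalent needed: 9 mg/L × 757,000 L = 6,813,000 mg = 6813 g.
(b) Product at 58.2% available chlorine: 6813 / 0.582 = 11,710 g.

(a) 1.70 kg; (b) 11.7 kg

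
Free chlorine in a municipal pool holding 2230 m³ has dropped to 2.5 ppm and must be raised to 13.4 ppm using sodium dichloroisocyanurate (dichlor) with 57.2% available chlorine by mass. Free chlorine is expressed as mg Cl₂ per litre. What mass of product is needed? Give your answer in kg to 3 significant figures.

42.5 kg

Volume: 2230 m³ = 2,230,000 L.
Chlorine deficit: 13.4 − 2.5 = 10.9 ppm = 10.9 mg/L as Cl₂.
Cl₂ equivalent needed: 10.9 mg/L × 2,230,000 L = 24,310,000 mg = 24,310 g.
Product at 57.2% available chlorine: 24,310 / 0.572 = 42,490 g.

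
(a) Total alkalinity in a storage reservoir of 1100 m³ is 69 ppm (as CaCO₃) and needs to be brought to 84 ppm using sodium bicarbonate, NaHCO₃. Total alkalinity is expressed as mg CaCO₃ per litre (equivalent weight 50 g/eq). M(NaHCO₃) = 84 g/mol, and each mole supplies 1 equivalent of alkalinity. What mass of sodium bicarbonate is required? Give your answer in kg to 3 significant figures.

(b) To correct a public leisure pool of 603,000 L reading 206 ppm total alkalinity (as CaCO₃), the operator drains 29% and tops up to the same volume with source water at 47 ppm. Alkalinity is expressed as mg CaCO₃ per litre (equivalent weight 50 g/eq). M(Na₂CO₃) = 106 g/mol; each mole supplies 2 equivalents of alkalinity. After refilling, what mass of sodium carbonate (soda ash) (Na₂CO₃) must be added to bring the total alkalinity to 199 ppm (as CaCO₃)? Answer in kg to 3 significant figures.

(a) Volume: 1100 m³ = 1,100,000 L.
(a) Alkalinity to add: (84 − 69) = 15 mg/L as CaCO₃ × 1,100,000 L = 16,500 g as CaCO₃.
(a) Equivalents: 16,500 g ÷ 50 g/eq = 330 eq.
(a) NaHCO₃ supplies 1 eq per mole → 330 mol.
(a) Mass: 330 mol × 84 g/mol = 27,720 g.

(b) After draining 29% and refilling: 206 × 0.71 + 47 × 0.29 = 159.89 ppm.
(b) Deficit to target: 199 − 159.89 = 39.11 mg/L.
(b) As CaCO₃: 39.11 mg/L × 603,000 L = 23,580 g; ÷ 50 g/eq ÷ 2 = 235.8 mol Na₂CO₃.
(b) Mass: 235.8 × 106 = 25,000 g.

(a) 27.7 kg; (b) 25.0 kg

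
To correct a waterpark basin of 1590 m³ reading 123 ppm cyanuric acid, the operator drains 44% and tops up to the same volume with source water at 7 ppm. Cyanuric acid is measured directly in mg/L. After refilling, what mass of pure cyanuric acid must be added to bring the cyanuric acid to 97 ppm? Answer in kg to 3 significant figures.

39.8 kg

Volume: 1590 m³ = 1,590,000 L.
After draining 44% and refilling: 123 × 0.56 + 7 × 0.44 = 71.96 ppm.
Deficit to target: 97 − 71.96 = 25.04 mg/L.
Mass: 25.04 mg/L × 1,590,000 L = 39,810 g cyanuric acid.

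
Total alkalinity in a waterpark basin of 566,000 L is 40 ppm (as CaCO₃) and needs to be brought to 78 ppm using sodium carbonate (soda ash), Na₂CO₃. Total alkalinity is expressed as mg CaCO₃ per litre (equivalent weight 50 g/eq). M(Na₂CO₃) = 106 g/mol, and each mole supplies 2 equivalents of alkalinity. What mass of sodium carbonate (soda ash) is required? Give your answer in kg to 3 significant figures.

22.8 kg

Alkalinity to add: (78 − 40) = 38 mg/L as CaCO₃ × 566,000 L = 21,510 g as CaCO₃.
Equivalents: 21,510 g ÷ 50 g/eq = 430.2 eq.
Each mole of Na₂CO₃ supplies 2 eq, so 430.2 / 2 = 215.1 mol.
Mass: 215.1 mol × 106 g/mol = 22,800 g.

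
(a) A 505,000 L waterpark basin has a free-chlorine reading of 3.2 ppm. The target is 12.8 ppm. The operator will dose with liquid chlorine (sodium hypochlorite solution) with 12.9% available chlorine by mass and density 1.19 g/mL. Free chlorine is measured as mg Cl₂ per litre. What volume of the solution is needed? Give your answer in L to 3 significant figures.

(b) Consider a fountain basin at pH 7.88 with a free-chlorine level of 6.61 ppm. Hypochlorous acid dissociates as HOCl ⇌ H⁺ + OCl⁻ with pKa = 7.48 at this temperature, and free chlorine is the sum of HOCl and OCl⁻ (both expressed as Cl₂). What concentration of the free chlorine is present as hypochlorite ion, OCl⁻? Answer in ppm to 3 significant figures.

(a) 31.6 L; (b) 4.73 ppm

(a) Chlorine deficit: 12.8 − 3.2 = 9.6 ppm = 9.6 mg/L as Cl₂.
(a) Cl₂ equivalent needed: 9.6 mg/L × 505,000 L = 4,848,000 mg = 4848 g.
(a) Product at 12.9% available chlorine: 4848 / 0.129 = 37,580 g.
(a) Volume at density 1.19 g/mL: 37,580 g ÷ 1.19 g/mL = 31,580 mL.

(b) [OCl⁻]/[HOCl] = 10^(pH − pKa) = 10^(7.88 − 7.48) = 10^0.40 = 2.512.
(b) Fraction as HOCl = 1 / (1 + 2.512) = 0.2847.
(b) OCl⁻ = (1 − 0.2847) × 6.61 ppm = 4.728 ppm.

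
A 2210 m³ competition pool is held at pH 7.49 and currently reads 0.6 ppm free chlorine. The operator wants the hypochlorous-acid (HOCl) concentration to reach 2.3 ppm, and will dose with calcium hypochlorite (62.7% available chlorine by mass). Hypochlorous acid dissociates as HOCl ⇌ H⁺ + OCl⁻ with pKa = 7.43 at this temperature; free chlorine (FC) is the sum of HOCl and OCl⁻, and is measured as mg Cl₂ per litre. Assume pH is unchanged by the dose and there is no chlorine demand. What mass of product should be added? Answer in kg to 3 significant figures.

15.3 kg

Volume: 2210 m³ = 2,210,000 L.
[OCl⁻]/[HOCl] = 10^(pH − pKa) = 10^(7.49 − 7.43) = 1.148; fraction as HOCl = 1/(1 + 1.148) = 0.4655.
Free chlorine required for 2.3 ppm HOCl: 2.3 / 0.4655 = 4.941 ppm.
FC to add: 4.941 − 0.6 = 4.341 mg/L as Cl₂.
Cl₂ equivalent: 4.341 mg/L × 2,210,000 L = 9593 g.
Product at 62.7% available Cl: 9593 / 0.627 = 15,300 g.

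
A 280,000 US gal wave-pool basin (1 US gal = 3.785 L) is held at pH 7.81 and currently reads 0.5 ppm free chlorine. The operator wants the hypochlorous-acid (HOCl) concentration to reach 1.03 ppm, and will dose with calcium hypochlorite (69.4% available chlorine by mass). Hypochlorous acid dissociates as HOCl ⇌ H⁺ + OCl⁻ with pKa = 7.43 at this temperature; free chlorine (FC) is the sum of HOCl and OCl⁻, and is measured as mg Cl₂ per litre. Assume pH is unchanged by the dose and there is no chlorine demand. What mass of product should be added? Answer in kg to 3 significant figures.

4.58 kg

Volume: 280,000 US gal × 3.785 L/gal = 1,059,800 L.
[OCl⁻]/[HOCl] = 10^(pH − pKa) = 10^(7.81 − 7.43) = 2.399; fraction as HOCl = 1/(1 + 2.399) = 0.2942.
Free chlorine required for 1.03 ppm HOCl: 1.03 / 0.2942 = 3.501 ppm.
FC to add: 3.501 − 0.5 = 3.001 mg/L as Cl₂.
Cl₂ equivalent: 3.001 mg/L × 1,059,800 L = 3180 g.
Product at 69.4% available Cl: 3180 / 0.694 = 4582 g.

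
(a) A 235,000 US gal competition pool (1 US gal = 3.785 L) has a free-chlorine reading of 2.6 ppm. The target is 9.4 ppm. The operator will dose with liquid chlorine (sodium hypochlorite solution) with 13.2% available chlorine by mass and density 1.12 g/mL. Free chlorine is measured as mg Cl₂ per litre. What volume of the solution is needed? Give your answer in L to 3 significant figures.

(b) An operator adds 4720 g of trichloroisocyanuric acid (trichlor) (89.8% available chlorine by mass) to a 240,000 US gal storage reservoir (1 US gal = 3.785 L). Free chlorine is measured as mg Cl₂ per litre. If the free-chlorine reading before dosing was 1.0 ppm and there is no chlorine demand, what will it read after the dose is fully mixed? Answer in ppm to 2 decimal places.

(a) Volume: 235,000 US gal × 3.785 L/gal = 889,475 L.
(a) Chlorine deficit: 9.4 − 2.6 = 6.8 ppm = 6.8 mg/L as Cl₂.
(a) Cl₂ equivalent needed: 6.8 mg/L × 889,475 L = 6,048,000 mg = 6048 g.
(a) Product at 13.2% available chlorine: 6048 / 0.132 = 45,820 g.
(a) Volume at density 1.12 g/mL: 45,820 g ÷ 1.12 g/mL = 40,910 mL.

(b) Volume: 240,000 US gal × 3.785 L/gal = 908,400 L.
(b) Available chlorine delivered: 4720 g × 0.898 = 4239 g as Cl₂.
(b) Concentration rise: 4239 g / 908,400 L = 4.666 mg/L = 4.67 ppm.
(b) Final FC: 1.0 + 4.67 = 5.67 ppm.

(a) 40.9 L; (b) 5.67 ppm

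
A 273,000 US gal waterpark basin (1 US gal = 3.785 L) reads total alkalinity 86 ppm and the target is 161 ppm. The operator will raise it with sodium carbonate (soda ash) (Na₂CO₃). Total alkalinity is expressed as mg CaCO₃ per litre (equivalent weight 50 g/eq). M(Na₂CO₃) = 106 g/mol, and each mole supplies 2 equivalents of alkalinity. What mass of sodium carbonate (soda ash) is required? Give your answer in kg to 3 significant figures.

82.1 kg

Volume: 273,000 US gal × 3.785 L/gal = 1,033,305 L.
Alkalinity to add: (161 − 86) = 75 mg/L as CaCO₃ × 1,033,305 L = 77,500 g as CaCO₃.
Equivalents: 77,500 g ÷ 50 g/eq = 1550 eq.
Each mole of Na₂CO₃ supplies 2 eq, so 1550 / 2 = 775 mol.
Mass: 775 mol × 106 g/mol = 82,150 g.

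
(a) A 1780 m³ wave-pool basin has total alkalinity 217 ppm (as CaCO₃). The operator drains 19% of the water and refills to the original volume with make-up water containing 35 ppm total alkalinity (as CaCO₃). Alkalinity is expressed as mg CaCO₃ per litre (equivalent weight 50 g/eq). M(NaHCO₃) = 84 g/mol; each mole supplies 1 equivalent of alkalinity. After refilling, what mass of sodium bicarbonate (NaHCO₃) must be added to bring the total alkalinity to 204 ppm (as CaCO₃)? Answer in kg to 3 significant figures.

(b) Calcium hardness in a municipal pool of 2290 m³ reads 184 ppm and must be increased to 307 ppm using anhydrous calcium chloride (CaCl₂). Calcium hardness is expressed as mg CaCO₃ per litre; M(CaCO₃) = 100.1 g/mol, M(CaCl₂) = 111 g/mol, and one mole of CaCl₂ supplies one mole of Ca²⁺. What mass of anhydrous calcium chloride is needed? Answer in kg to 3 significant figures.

(a) 64.5 kg; (b) 312 kg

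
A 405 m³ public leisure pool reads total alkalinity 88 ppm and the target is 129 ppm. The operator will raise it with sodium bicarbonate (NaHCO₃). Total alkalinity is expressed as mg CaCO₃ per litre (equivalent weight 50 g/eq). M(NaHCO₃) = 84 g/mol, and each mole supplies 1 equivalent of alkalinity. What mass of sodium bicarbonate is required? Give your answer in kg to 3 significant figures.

27.9 kg

Volume: 405 m³ = 405,000 L.
Alkalinity to add: (129 − 88) = 41 mg/L as CaCO₃ × 405,000 L = 16,600 g as CaCO₃.
Equivalents: 16,600 g ÷ 50 g/eq = 332.1 eq.
NaHCO₃ supplies 1 eq per mole → 332.1 mol.
Mass: 332.1 mol × 84 g/mol = 27,900 g.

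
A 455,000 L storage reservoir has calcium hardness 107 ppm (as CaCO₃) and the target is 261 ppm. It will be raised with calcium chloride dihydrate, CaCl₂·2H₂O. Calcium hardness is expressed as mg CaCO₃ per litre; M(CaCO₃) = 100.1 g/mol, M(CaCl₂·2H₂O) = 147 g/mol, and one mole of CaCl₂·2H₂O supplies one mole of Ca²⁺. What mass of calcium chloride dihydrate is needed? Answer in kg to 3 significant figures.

103 kg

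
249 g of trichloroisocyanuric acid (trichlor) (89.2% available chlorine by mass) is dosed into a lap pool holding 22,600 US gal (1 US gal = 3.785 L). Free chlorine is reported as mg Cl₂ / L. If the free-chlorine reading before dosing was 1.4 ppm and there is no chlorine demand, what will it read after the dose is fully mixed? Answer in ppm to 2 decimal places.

Volume: 22,600 US gal × 3.785 L/gal = 85,541 L.
Available chlorine delivered: 249 g × 0.892 = 222.1 g as Cl₂.
Concentration rise: 222.1 g / 85,541 L = 2.597 mg/L = 2.60 ppm.
Final FC: 1.4 + 2.60 = 4.00 ppm.

4.00 ppm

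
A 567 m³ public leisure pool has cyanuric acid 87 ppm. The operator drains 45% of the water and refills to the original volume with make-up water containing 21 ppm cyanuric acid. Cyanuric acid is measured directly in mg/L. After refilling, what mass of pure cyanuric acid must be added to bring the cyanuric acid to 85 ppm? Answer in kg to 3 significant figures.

Volume: 567 m³ = 567,000 L.
After draining 45% and refilling: 87 × 0.55 + 21 × 0.45 = 57.3 ppm.
Deficit to target: 85 − 57.3 = 27.7 mg/L.
Mass: 27.7 mg/L × 567,000 L = 15,710 g cyanuric acid.

15.7 kg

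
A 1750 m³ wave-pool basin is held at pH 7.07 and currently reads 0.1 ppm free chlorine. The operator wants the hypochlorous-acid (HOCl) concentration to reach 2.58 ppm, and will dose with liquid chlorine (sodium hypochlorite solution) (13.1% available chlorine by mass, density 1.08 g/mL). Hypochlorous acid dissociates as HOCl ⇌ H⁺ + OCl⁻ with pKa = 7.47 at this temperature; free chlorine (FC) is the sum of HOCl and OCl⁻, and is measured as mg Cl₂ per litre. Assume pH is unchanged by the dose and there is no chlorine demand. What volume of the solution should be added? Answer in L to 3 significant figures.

43.4 L

Volume: 1750 m³ = 1,750,000 L.
[OCl⁻]/[HOCl] = 10^(pH − pKa) = 10^(7.07 − 7.47) = 0.3981; fraction as HOCl = 1/(1 + 0.3981) = 0.7153.
Free chlorine required for 2.58 ppm HOCl: 2.58 / 0.7153 = 3.607 ppm.
FC to add: 3.607 − 0.1 = 3.507 mg/L as Cl₂.
Cl₂ equivalent: 3.507 mg/L × 1,750,000 L = 6137 g.
Product at 13.1% available Cl: 6137 / 0.131 = 46,850 g.
Volume: 46,850 g ÷ 1.08 g/mL = 43,380 mL.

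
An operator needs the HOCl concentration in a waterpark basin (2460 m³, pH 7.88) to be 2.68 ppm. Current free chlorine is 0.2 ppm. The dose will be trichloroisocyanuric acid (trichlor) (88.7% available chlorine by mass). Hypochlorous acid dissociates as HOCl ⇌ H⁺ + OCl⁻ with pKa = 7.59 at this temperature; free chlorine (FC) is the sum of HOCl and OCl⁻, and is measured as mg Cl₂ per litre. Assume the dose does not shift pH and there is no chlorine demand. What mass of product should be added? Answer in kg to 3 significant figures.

21.4 kg

Volume: 2460 m³ = 2,460,000 L.
[OCl⁻]/[HOCl] = 10^(pH − pKa) = 10^(7.88 − 7.59) = 1.95; fraction as HOCl = 1/(1 + 1.95) = 0.339.
Free chlorine required for 2.68 ppm HOCl: 2.68 / 0.339 = 7.906 ppm.
FC to add: 7.906 − 0.2 = 7.706 mg/L as Cl₂.
Cl₂ equivalent: 7.706 mg/L × 2,460,000 L = 18,960 g.
Product at 88.7% available Cl: 18,960 / 0.887 = 21,370 g.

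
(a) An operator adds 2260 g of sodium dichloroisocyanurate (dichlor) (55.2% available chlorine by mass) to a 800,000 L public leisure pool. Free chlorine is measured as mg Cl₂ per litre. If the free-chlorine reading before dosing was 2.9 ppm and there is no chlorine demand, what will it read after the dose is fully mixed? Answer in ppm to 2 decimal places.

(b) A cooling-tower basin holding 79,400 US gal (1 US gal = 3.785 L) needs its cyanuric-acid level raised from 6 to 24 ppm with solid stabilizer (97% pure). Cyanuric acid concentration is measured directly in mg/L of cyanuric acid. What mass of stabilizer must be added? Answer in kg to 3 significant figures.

(a) 4.46 ppm; (b) 5.58 kg

(a) Available chlorine delivered: 2260 g × 0.552 = 1248 g as Cl₂.
(a) Concentration rise: 1248 g / 800,000 L = 1.559 mg/L = 1.56 ppm.
(a) Final FC: 2.9 + 1.56 = 4.46 ppm.

(b) Volume: 79,400 US gal × 3.785 L/gal = 300,529 L.
(b) CYA to add: (24 − 6) = 18 mg/L × 300,529 L = 5410 g cyanuric acid.
(b) At 97% purity: 5410 / 0.97 = 5577 g product.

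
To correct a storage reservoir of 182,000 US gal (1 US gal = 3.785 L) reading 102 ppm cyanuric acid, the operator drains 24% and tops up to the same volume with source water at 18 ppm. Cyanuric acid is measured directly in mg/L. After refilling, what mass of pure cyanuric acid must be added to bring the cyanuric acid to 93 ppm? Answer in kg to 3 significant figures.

Volume: 182,000 US gal × 3.785 L/gal = 688,870 L.
After draining 24% and refilling: 102 × 0.76 + 18 × 0.24 = 81.84 ppm.
Deficit to target: 93 − 81.84 = 11.16 mg/L.
Mass: 11.16 mg/L × 688,870 L = 7688 g cyanuric acid.

7.69 kg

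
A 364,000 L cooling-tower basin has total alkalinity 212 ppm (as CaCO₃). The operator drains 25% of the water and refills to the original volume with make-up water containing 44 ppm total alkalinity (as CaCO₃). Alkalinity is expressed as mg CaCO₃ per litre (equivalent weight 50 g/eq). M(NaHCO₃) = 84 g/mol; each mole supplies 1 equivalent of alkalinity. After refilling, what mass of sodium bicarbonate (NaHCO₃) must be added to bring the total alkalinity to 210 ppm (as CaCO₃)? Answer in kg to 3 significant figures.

24.5 kg

After draining 25% and refilling: 212 × 0.75 + 44 × 0.25 = 170 ppm.
Deficit to target: 210 − 170 = 40 mg/L.
As CaCO₃: 40 mg/L × 364,000 L = 14,560 g; ÷ 50 g/eq ÷ 1 = 291.2 mol NaHCO₃.
Mass: 291.2 × 84 = 24,460 g.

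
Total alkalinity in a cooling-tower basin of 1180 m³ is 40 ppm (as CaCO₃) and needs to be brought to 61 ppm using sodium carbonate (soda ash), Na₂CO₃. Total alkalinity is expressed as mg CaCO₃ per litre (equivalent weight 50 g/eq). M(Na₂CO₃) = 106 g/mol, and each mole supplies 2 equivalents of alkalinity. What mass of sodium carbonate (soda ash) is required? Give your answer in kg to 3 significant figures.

Volume: 1180 m³ = 1,180,000 L.
Alkalinity to add: (61 − 40) = 21 mg/L as CaCO₃ × 1,180,000 L = 24,780 g as CaCO₃.
Equivalents: 24,780 g ÷ 50 g/eq = 495.6 eq.
Each mole of Na₂CO₃ supplies 2 eq, so 495.6 / 2 = 247.8 mol.
Mass: 247.8 mol × 106 g/mol = 26,270 g.

26.3 kg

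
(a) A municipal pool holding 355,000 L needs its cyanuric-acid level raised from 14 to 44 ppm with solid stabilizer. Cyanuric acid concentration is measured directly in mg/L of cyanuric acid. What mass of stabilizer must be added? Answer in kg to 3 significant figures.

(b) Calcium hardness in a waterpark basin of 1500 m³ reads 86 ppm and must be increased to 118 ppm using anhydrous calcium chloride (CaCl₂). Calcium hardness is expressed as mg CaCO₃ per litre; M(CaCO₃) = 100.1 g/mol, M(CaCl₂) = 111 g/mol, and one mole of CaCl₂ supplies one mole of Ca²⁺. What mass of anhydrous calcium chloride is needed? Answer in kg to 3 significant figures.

(a) 10.7 kg; (b) 53.2 kg

(a) CYA to add: (44 − 14) = 30 mg/L × 355,000 L = 10,650 g cyanuric acid.

(b) Volume: 1500 m³ = 1,500,000 L.
(b) Hardness to add: (118 − 86) = 32 mg/L as CaCO₃ × 1,500,000 L = 48,000 g as CaCO₃.
(b) Moles of Ca²⁺ (1 mol Ca²⁺ ≡ 1 mol CaCO₃): 48,000 / 100.1 g/mol = 479.5 mol.
(b) Mass of CaCl₂: 479.5 × 111 = 53,230 g.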